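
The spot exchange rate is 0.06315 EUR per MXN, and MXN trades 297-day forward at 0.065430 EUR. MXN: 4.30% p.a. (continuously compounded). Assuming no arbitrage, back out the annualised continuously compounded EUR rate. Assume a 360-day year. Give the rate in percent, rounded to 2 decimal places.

T = 297/360 years.
F/S = 0.06543/0.06315 = 1.0361045 = (growth of EUR) / (growth of MXN).
The MXN side grows by e^(0.0430×297/360) = 1.0361117.
Hence g_EUR = 1.073520.
Take logs: ln 1.073520 / (297/360) = 0.085991, so 8.60%.

8.60%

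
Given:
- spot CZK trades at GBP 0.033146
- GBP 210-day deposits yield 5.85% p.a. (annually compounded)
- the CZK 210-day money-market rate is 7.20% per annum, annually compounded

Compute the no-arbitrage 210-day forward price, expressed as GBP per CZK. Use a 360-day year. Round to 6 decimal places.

0.032902

T = 210/360 years.
Growth of 1 GBP over T: (1 + 0.0585)^(210/360) = 1.0337202.
CZK accumulates by (1 + 0.0720)^(210/360) = 1.0413905.
CIP: F = S · (grow GBP)/(grow CZK) = 0.033146 × 1.0337202/1.0413905 = 0.03290187 GBP per CZK.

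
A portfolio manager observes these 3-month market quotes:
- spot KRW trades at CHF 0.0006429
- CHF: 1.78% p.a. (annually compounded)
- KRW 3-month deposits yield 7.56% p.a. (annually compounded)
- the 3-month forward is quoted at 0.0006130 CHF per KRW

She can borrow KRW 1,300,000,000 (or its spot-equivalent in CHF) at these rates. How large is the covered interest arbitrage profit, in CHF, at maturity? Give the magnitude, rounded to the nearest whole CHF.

T = 3/12 years.
Route A — deposit KRW, sell forward: 1,300,000,000 × 1.01838665 × 0.0006130 = CHF 811,552.32.
Route B — convert at spot, deposit CHF: 1,300,000,000 × 0.0006429 × 1.0044206 = CHF 839,464.60.
The quoted forward undervalues KRW, so borrow KRW, convert to CHF at spot, deposit the CHF at 1.78%, and buy KRW forward at 0.0006130 to cover the loan.
Profit = 839,464.60 − 811,552.32 = CHF 27,912.

CHF 27,912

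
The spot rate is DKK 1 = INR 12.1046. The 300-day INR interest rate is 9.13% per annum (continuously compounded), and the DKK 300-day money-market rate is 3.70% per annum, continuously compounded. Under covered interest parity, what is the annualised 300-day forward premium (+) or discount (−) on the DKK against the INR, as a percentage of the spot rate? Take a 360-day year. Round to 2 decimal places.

+5.55%

T = 300/360 years.
F = S · g_INR/g_DKK = 12.1046 × 1.0790525/1.0313136 = 12.6649148.
(F − S)/S ÷ T = (12.6649148 − 12.1046)/12.1046/(300/360) = 0.055547 → 5.55%.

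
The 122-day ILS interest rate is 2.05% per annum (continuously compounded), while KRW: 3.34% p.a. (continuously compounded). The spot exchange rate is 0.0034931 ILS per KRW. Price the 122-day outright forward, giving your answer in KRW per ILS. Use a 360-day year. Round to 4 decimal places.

287.5329

T = 122/360 years.
ILS growth factor: e^(0.0205×122/360) = 1.00697141.
KRW accumulates by e^(0.0334×122/360) = 1.01138319.
So F = 0.0034931 × 1.00697141 / 1.01138319 = 0.00347786266 (ILS/KRW).
Quoted the other way: 1/0.00347786266 = 287.5329 KRW per ILS.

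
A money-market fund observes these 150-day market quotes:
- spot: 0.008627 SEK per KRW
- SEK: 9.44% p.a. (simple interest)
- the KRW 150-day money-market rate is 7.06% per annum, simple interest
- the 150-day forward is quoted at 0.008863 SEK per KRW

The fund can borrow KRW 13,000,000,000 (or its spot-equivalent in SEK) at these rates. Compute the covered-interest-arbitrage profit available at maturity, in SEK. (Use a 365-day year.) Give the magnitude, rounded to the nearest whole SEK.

SEK 2,060,085

T = 150/365 years.
Keep in KRW, deliver into the forward: 13,000,000,000·1.02901369863·0.008863 = SEK 118,561,929.34.
Swap to SEK now, deposit: 13,000,000,000·0.008627·1.03879452055 = SEK 116,501,844.27.
The quoted forward overvalues KRW, so borrow SEK, buy KRW at spot, deposit the KRW at 7.06%, and sell the proceeds forward at 0.008863.
Profit = 118,561,929.34 − 116,501,844.27 = SEK 2,060,085.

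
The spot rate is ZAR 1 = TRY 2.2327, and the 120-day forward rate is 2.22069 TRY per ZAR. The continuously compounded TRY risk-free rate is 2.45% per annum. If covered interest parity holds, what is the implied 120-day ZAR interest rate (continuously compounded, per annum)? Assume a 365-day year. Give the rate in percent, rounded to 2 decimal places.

T = 120/365 years.
CIP gives F = S · g_TRY/g_ZAR, so g_TRY/g_ZAR = 2.22069/2.2327 = 0.9946209.
TRY growth factor: e^(0.0245×120/365) = 1.0080873.
So the ZAR growth factor = 1.0135392.
Take logs: ln 1.0135392 / (120/365) = 0.040905, so 4.09%.

4.09%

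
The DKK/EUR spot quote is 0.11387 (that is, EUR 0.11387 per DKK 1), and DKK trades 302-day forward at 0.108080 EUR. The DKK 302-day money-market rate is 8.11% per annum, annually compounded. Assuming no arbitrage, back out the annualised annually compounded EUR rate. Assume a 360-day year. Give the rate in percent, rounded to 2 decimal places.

1.59%

T = 302/360 years.
CIP gives F = S · g_EUR/g_DKK, so g_EUR/g_DKK = 0.10808/0.11387 = 0.9491525.
DKK growth factor: (1 + 0.0811)^(302/360) = 1.0676028.
That pins the EUR growth at 1.0133179.
r = 1.0133179^(360/302) − 1 = 0.015896 → 1.59%.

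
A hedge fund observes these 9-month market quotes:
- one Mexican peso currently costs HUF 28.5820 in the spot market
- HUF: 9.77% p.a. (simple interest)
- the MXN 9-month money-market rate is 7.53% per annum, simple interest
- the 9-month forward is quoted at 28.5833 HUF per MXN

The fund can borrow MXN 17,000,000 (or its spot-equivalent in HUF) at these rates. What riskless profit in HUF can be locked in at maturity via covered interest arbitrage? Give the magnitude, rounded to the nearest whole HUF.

T = 9/12 years.
Keep in MXN, deliver into the forward: 17,000,000·1.056475·28.5833 = HUF 513,358,211.75.
Swap to HUF now, deposit: 17,000,000·28.5820·1.073275 = HUF 521,497,882.85.
The quoted forward undervalues MXN, so borrow MXN, convert to HUF at spot, deposit the HUF at 9.77%, and buy MXN forward at 28.5833 to cover the loan.
Arbitrage profit = |513,358,211.75 − 521,497,882.85| = HUF 8,139,671.

HUF 8,139,671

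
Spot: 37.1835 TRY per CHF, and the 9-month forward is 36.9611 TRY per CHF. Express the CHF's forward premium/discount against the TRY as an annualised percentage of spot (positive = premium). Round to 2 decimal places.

-0.80%

T = 9/12 years.
CHF trades forward at -0.59811% vs spot over the period.
Annualise by dividing by T: -0.0059811 / (9/12) = -0.007975 → -0.80%.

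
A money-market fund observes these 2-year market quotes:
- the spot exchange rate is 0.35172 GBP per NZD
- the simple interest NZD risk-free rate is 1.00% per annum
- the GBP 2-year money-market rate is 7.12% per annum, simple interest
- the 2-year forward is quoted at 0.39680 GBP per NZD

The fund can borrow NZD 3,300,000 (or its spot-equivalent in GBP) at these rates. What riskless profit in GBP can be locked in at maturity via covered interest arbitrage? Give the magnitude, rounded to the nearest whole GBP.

GBP 9,673

T = 2 years.
Route A — deposit NZD, sell forward: 3,300,000 × 1.020000 × 0.39680 = GBP 1,335,628.80.
Route B — convert at spot, deposit GBP: 3,300,000 × 0.35172 × 1.142400 = GBP 1,325,956.26.
The quoted forward overvalues NZD, so borrow GBP, buy NZD at spot, deposit the NZD at 1.00%, and sell the proceeds forward at 0.39680.
Arbitrage profit = |1,335,628.80 − 1,325,956.26| = GBP 9,673.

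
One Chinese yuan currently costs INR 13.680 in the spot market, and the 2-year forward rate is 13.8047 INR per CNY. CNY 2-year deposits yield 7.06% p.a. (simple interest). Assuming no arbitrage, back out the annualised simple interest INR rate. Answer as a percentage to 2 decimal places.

7.58%

T = 2 years.
CIP gives F = S · g_INR/g_CNY, so g_INR/g_CNY = 13.8047/13.68 = 1.0091155.
The CNY side grows by 1 + 0.0706×2 = 1.141200.
So the INR growth factor = 1.1516026.
r = (1.1516026 − 1)/2 = 0.075801 → 7.58%.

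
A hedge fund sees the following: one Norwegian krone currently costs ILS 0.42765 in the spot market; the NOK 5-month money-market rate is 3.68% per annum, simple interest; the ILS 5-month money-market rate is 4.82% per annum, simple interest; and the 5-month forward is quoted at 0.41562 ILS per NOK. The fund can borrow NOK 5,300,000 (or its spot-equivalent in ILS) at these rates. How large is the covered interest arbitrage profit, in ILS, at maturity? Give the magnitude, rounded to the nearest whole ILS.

ILS 75,503

T = 5/12 years.
Invest the NOK and cover forward: 5,300,000 × 1.015333333 × 0.41562 = ILS 2,236,562.05.
Convert at spot and invest in ILS: 5,300,000 × 0.42765 × 1.020083333 = ILS 2,312,064.78.
The quoted forward undervalues NOK, so borrow NOK, convert to ILS at spot, deposit the ILS at 4.82%, and buy NOK forward at 0.41562 to cover the loan.
The gap between the two covered legs is ILS 75,503.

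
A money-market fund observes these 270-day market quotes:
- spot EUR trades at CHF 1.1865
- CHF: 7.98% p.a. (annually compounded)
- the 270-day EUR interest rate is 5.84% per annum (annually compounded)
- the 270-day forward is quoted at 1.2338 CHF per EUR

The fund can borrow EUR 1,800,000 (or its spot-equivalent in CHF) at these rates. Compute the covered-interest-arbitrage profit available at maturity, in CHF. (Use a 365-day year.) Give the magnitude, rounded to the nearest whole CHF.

T = 270/365 years.
Keep in EUR, deliver into the forward: 1,800,000·1.042879479·1.2338 = CHF 2,316,068.46.
Swap to CHF now, deposit: 1,800,000·1.1865·1.058436783 = CHF 2,260,503.44.
The quoted forward overvalues EUR, so borrow CHF, buy EUR at spot, deposit the EUR at 5.84%, and sell the proceeds forward at 1.2338.
Profit = 2,316,068.46 − 2,260,503.44 = CHF 55,565.

CHF 55,565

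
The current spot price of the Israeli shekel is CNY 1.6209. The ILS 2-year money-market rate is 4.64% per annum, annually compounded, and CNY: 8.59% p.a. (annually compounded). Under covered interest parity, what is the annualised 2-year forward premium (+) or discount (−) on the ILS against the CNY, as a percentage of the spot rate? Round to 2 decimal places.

T = 2 years.
CIP forward (CNY per ILS) = 1.6209 × 1.1791788/1.094953 = 1.7455826.
Annualised premium = (F − S)/S × (1/T) = (1.7455826 − 1.6209)/1.6209 ÷ 2 = 3.85%.

+3.85%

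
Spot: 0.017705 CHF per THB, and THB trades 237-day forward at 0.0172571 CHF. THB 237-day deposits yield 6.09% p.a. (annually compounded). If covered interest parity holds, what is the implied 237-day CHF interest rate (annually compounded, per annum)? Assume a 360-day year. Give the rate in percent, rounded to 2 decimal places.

2.04%

T = 237/360 years.
CIP gives F = S · g_CHF/g_THB, so g_CHF/g_THB = 0.0172571/0.017705 = 0.9747021.
THB growth factor: (1 + 0.0609)^(237/360) = 1.0396864.
That pins the CHF growth at 1.0133845.
r = 1.0133845^(360/237) − 1 = 0.020401 → 2.04%.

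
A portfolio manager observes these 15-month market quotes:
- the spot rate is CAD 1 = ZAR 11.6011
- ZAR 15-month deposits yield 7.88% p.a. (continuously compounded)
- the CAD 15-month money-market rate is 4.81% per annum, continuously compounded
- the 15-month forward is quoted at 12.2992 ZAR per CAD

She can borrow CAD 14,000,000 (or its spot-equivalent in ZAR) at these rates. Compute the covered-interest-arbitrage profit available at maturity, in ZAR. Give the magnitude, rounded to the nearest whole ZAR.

T = 15/12 years.
Route A — deposit CAD, sell forward: 14,000,000 × 1.06196928441 × 12.2992 = ZAR 182,859,216.72.
Route B — convert at spot, deposit ZAR: 14,000,000 × 11.6011 × 1.10351440439 = ZAR 179,227,733.39.
The quoted forward overvalues CAD, so borrow ZAR, buy CAD at spot, deposit the CAD at 4.81%, and sell the proceeds forward at 12.2992.
Profit = 182,859,216.72 − 179,227,733.39 = ZAR 3,631,483.

ZAR 3,631,483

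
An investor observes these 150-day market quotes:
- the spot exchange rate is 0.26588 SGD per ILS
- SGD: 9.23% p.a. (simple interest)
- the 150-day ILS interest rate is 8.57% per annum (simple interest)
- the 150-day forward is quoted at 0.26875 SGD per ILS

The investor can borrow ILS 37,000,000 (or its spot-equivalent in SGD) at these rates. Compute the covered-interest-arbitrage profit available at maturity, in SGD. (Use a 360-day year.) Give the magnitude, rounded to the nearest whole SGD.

SGD 82,929

T = 150/360 years.
Invest the ILS and cover forward: 37,000,000 × 1.035708333 × 0.26875 = SGD 10,298,824.74.
Convert at spot and invest in SGD: 37,000,000 × 0.26588 × 1.038458333 = SGD 10,215,896.16.
The quoted forward overvalues ILS, so borrow SGD, buy ILS at spot, deposit the ILS at 8.57%, and sell the proceeds forward at 0.26875.
Arbitrage profit = |10,298,824.74 − 10,215,896.16| = SGD 82,929.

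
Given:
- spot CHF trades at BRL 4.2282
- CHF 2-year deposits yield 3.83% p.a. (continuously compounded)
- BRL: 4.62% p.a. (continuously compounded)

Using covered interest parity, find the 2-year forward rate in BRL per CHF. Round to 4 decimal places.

T = 2 years.
BRL accumulates by e^(0.0462×2) = 1.0968035.
CHF accumulates by e^(0.0383×2) = 1.0796101.
Forward (BRL per CHF) = 4.2282 × 1.0968035 / 1.0796101 = 4.295536.

4.2955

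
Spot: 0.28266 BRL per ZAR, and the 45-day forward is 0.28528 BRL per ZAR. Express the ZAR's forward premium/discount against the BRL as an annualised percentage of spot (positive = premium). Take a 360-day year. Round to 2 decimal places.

T = 45/360 years.
ZAR trades forward at +0.92691% vs spot over the period.
×(1/T) gives 7.42% p.a.

+7.42%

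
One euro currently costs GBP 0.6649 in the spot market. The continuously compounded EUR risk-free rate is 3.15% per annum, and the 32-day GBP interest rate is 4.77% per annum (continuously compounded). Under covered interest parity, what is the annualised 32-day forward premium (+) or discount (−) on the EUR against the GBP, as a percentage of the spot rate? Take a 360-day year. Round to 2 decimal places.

T = 32/360 years.
F = S · g_GBP/g_EUR = 0.6649 × 1.004249/1.0028039 = 0.6658582.
Annualised premium = (F − S)/S × (1/T) = (0.6658582 − 0.6649)/0.6649 ÷ (32/360) = 1.62%.

+1.62%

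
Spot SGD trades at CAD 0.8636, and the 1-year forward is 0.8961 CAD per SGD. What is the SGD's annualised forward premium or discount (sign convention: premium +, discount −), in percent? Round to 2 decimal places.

T = 1 year.
(F − S)/S = (0.8961 − 0.8636)/0.8636 = 0.0376332.
Annualise by dividing by T: 0.0376332 / 1 = 0.037633 → 3.76%.

+3.76%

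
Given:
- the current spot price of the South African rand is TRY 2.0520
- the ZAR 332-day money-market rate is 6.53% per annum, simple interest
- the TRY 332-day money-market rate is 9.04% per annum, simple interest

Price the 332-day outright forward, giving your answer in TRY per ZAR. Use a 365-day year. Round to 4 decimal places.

T = 332/365 years.
TRY accumulates by 1 + 0.0904×332/365 = 1.0822268.
ZAR growth factor: 1 + 0.0653×332/365 = 1.0593962.
So F = 2.052 × 1.0822268 / 1.0593962 = 2.096222 (TRY/ZAR).

2.0962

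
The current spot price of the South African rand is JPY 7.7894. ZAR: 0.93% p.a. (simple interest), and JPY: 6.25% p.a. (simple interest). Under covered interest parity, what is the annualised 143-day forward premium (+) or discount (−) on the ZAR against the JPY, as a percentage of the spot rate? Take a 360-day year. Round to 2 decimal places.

T = 143/360 years.
CIP forward (JPY per ZAR) = 7.7894 × 1.0248264/1.0036942 = 7.9534013.
Annualised premium = (F − S)/S × (1/T) = (7.9534013 − 7.7894)/7.7894 ÷ (143/360) = 5.30%.

+5.30%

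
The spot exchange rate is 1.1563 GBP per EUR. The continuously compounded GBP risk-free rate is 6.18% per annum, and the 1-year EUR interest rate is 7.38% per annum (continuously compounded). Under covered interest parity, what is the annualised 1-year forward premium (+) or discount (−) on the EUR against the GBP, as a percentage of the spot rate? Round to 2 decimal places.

-1.19%

T = 1 year.
F = S · g_GBP/g_EUR = 1.1563 × 1.0637496/1.0765915 = 1.1425073.
(F − S)/S ÷ T = (1.1425073 − 1.1563)/1.1563/1 = -0.011928 → -1.19%.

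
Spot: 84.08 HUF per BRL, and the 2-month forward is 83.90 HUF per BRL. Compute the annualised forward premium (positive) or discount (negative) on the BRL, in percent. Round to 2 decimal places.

-1.28%

T = 2/12 years.
(F − S)/S = (83.90 − 84.08)/84.08 = -0.0021408.
×(1/T) gives -1.28% p.a.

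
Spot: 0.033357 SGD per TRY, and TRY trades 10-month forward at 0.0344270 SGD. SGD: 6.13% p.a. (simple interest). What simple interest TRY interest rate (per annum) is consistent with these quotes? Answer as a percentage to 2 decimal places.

T = 10/12 years.
CIP gives F = S · g_SGD/g_TRY, so g_SGD/g_TRY = 0.034427/0.033357 = 1.0320772.
The SGD side grows by 1 + 0.0613×10/12 = 1.0510833.
Hence g_TRY = 1.0184154.
(1.0184154 − 1)/T = 0.022098, i.e. 2.21%.

2.21%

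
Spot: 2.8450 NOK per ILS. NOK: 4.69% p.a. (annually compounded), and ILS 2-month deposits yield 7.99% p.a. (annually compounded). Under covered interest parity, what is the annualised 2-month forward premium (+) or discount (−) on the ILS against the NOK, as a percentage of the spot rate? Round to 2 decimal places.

T = 2/12 years.
F = S · g_NOK/g_ILS = 2.845 × 1.0076682/1.0128938 = 2.8303224.
Annualised premium = (F − S)/S × (1/T) = (2.8303224 − 2.845)/2.845 ÷ (2/12) = -3.10%.

-3.10%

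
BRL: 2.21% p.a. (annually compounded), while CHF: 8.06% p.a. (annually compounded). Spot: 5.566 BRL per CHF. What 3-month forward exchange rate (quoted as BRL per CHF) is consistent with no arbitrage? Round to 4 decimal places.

5.4891

T = 3/12 years.
BRL accumulates by (1 + 0.0221)^(3/12) = 1.0054798.
CHF accumulates by (1 + 0.0806)^(3/12) = 1.0195681.
CIP: F = S · (grow BRL)/(grow CHF) = 5.566 × 1.0054798/1.0195681 = 5.489090 BRL per CHF.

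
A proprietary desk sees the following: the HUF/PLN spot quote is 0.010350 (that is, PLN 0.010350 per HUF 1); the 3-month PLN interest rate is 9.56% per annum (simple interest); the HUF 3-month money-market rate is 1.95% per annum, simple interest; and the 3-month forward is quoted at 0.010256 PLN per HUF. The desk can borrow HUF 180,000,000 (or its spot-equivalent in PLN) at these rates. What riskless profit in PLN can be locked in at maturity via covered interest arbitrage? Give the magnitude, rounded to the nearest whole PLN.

T = 3/12 years.
Route A — deposit HUF, sell forward: 180,000,000 × 1.004875 × 0.010256 = PLN 1,855,079.64.
Route B — convert at spot, deposit PLN: 180,000,000 × 0.010350 × 1.023900 = PLN 1,907,525.70.
The quoted forward undervalues HUF, so borrow HUF, convert to PLN at spot, deposit the PLN at 9.56%, and buy HUF forward at 0.010256 to cover the loan.
Profit = 1,907,525.70 − 1,855,079.64 = PLN 52,446.

PLN 52,446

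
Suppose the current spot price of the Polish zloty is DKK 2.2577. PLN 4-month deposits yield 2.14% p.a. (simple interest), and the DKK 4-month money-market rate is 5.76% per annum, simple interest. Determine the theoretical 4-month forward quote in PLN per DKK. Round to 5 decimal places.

T = 4/12 years.
Growth of 1 DKK over T: 1 + 0.0576×4/12 = 1.019200.
PLN growth factor: 1 + 0.0214×4/12 = 1.0071333.
CIP: F = S · (grow DKK)/(grow PLN) = 2.2577 × 1.019200/1.0071333 = 2.284750 DKK per PLN.
Invert for PLN per DKK: 1 / 2.284750 = 0.43768.

0.43768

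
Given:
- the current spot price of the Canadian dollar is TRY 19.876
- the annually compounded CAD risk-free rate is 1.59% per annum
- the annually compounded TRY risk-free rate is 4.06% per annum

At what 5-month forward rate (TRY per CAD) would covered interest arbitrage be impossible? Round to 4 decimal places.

T = 5/12 years.
TRY accumulates by (1 + 0.0406)^(5/12) = 1.01672053.
Growth of 1 CAD over T: (1 + 0.0159)^(5/12) = 1.00659453.
So F = 19.876 × 1.01672053 / 1.00659453 = 20.075946 (TRY/CAD).

20.0759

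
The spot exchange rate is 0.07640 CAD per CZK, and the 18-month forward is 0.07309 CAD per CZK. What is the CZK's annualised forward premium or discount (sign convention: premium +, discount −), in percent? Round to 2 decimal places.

T = 18/12 years.
CZK trades forward at -4.33246% vs spot over the period.
×(1/T) gives -2.89% p.a.

-2.89%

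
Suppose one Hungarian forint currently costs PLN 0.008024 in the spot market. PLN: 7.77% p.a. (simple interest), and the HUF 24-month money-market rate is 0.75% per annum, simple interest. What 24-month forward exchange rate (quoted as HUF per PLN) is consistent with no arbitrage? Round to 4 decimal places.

T = 2 years.
Growth of 1 PLN over T: 1 + 0.0777×2 = 1.155400.
Growth of 1 HUF over T: 1 + 0.0075×2 = 1.015000.
Forward (PLN per HUF) = 0.008024 × 1.155400 / 1.015000 = 0.00913392079.
Quoted the other way: 1/0.00913392079 = 109.4820 HUF per PLN.

109.4820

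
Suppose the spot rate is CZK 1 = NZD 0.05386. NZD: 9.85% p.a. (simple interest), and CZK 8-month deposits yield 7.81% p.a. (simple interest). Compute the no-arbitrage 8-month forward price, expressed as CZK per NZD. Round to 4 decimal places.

18.3297

T = 8/12 years.
NZD accumulates by 1 + 0.0985×8/12 = 1.06566667.
CZK accumulates by 1 + 0.0781×8/12 = 1.05206667.
CIP: F = S · (grow NZD)/(grow CZK) = 0.05386 × 1.06566667/1.05206667 = 0.054556245 NZD per CZK.
Invert for CZK per NZD: 1 / 0.054556245 = 18.3297.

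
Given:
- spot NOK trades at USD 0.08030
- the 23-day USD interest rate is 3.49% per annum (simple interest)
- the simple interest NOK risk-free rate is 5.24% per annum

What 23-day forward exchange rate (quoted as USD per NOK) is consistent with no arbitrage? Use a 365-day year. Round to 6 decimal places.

0.080212

T = 23/365 years.
USD accumulates by 1 + 0.0349×23/365 = 1.0021992.
NOK growth factor: 1 + 0.0524×23/365 = 1.0033019.
So F = 0.0803 × 1.0021992 / 1.0033019 = 0.08021174 (USD/NOK).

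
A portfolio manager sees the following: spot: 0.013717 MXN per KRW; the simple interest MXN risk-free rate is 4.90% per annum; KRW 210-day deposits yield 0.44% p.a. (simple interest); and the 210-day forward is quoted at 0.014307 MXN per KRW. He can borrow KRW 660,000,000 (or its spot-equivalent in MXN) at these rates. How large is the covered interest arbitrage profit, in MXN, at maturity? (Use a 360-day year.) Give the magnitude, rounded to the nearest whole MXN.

T = 210/360 years.
Invest the KRW and cover forward: 660,000,000 × 1.002566667 × 0.014307 = MXN 9,466,856.06.
Convert at spot and invest in MXN: 660,000,000 × 0.013717 × 1.028583333 = MXN 9,311,991.20.
The quoted forward overvalues KRW, so borrow MXN, buy KRW at spot, deposit the KRW at 0.44%, and sell the proceeds forward at 0.014307.
Arbitrage profit = |9,466,856.06 − 9,311,991.20| = MXN 154,865.

MXN 154,865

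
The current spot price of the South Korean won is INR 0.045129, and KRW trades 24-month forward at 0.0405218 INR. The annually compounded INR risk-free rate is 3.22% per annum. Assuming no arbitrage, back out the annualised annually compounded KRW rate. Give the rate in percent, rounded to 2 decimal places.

8.93%

T = 2 years.
F/S = 0.0405218/0.045129 = 0.8979104 = (growth of INR) / (growth of KRW).
The INR side grows by (1 + 0.0322)^2 = 1.0654368.
That pins the KRW growth at 1.1865736.
Annualise: 1.1865736^(1/2) − 1 = 0.089300 = 8.93%.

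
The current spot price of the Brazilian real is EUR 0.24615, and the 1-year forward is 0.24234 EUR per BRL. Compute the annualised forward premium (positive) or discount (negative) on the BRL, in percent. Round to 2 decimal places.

T = 1 year.
BRL trades forward at -1.54784% vs spot over the period.
Annualise by dividing by T: -0.0154784 / 1 = -0.015478 → -1.55%.

-1.55%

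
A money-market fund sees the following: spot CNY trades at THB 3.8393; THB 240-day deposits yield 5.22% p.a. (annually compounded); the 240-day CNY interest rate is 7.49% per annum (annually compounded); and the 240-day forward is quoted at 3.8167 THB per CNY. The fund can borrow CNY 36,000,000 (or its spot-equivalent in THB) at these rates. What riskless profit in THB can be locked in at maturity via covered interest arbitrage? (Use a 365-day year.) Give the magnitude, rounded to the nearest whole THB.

THB 1,166,770

T = 240/365 years.
Keep in CNY, deliver into the forward: 36,000,000·1.04863796184·3.8167 = THB 144,084,114.32.
Swap to THB now, deposit: 36,000,000·3.8393·1.03402344856 = THB 142,917,344.14.
The quoted forward overvalues CNY, so borrow THB, buy CNY at spot, deposit the CNY at 7.49%, and sell the proceeds forward at 3.8167.
Profit = 144,084,114.32 − 142,917,344.14 = THB 1,166,770.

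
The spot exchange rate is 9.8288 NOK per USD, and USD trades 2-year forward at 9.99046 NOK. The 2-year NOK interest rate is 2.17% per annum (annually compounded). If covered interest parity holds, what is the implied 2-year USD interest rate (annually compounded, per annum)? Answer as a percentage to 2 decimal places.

1.34%

T = 2 years.
CIP gives F = S · g_NOK/g_USD, so g_NOK/g_USD = 9.99046/9.8288 = 1.0164476.
NOK growth factor: (1 + 0.0217)^2 = 1.0438709.
Hence g_USD = 1.0269796.
r = 1.0269796^(1/2) − 1 = 0.013400 → 1.34%.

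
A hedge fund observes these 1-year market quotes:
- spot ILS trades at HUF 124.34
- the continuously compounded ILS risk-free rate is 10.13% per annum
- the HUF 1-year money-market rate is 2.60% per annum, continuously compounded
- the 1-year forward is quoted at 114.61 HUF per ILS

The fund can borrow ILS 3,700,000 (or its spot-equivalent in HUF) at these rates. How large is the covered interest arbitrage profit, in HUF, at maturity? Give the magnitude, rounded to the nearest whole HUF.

HUF 2,911,252

T = 1 year.
Route A — deposit ILS, sell forward: 3,700,000 × 1.10660857454 × 114.61 = HUF 469,265,112.29.
Route B — convert at spot, deposit HUF: 3,700,000 × 124.34 × 1.02634094847 = HUF 472,176,364.07.
The quoted forward undervalues ILS, so borrow ILS, convert to HUF at spot, deposit the HUF at 2.60%, and buy ILS forward at 114.61 to cover the loan.
Profit = 472,176,364.07 − 469,265,112.29 = HUF 2,911,252.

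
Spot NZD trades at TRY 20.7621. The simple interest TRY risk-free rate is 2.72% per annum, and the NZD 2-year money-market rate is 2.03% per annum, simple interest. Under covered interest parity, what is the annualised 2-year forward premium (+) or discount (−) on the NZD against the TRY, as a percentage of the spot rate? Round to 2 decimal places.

+0.66%

T = 2 years.
No-arbitrage forward: 20.7621 × 1.054400 / 1.040600 = 21.0374382 TRY/NZD.
Annualised premium = (F − S)/S × (1/T) = (21.0374382 − 20.7621)/20.7621 ÷ 2 = 0.66%.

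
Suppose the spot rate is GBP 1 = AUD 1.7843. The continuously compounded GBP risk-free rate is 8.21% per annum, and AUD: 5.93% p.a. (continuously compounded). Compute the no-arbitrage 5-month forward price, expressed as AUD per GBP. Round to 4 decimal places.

1.7674

T = 5/12 years.
AUD growth factor: e^(0.0593×5/12) = 1.0250161.
GBP accumulates by e^(0.0821×5/12) = 1.0348002.
CIP: F = S · (grow AUD)/(grow GBP) = 1.7843 × 1.0250161/1.0348002 = 1.767429 AUD per GBP.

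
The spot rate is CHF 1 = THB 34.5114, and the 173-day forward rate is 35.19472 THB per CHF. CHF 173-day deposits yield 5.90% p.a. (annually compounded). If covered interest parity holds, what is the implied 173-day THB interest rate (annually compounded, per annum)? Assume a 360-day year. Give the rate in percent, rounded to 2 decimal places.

T = 173/360 years.
CIP gives F = S · g_THB/g_CHF, so g_THB/g_CHF = 35.19472/34.5114 = 1.0197998.
The CHF side grows by (1 + 0.0590)^(173/360) = 1.0279308.
Hence g_THB = 1.0482836.
Annualise: 1.0482836^(360/173) − 1 = 0.103100 = 10.31%.

10.31%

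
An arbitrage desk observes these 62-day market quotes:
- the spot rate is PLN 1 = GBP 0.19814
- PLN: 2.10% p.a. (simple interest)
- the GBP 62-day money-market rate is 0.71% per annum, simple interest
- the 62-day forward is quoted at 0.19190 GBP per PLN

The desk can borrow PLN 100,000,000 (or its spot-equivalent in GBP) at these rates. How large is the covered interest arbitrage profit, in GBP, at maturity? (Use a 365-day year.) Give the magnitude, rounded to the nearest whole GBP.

GBP 579,443

T = 62/365 years.
Keep in PLN, deliver into the forward: 100,000,000·1.0035671233·0.19190 = GBP 19,258,453.10.
Swap to GBP now, deposit: 100,000,000·0.19814·1.0012060274 = GBP 19,837,896.23.
The quoted forward undervalues PLN, so borrow PLN, convert to GBP at spot, deposit the GBP at 0.71%, and buy PLN forward at 0.19190 to cover the loan.
The gap between the two covered legs is GBP 579,443.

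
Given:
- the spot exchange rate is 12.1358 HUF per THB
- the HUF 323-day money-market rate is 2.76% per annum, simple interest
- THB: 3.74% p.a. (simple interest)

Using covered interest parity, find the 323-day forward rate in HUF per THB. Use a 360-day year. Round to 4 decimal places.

12.0326

T = 323/360 years.
HUF accumulates by 1 + 0.0276×323/360 = 1.02476333.
THB growth factor: 1 + 0.0374×323/360 = 1.03355611.
CIP: F = S · (grow HUF)/(grow THB) = 12.1358 × 1.02476333/1.03355611 = 12.032557 HUF per THB.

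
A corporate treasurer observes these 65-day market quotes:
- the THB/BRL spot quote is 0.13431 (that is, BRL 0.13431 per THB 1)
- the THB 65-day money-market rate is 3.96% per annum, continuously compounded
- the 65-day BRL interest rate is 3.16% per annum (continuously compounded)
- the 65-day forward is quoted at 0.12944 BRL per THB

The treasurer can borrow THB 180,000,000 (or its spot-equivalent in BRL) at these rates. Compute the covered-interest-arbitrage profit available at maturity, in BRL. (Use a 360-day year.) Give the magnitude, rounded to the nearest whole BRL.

BRL 847,744

T = 65/360 years.
Route A — deposit THB, sell forward: 180,000,000 × 1.0071756223 × 0.12944 = BRL 23,466,386.26.
Route B — convert at spot, deposit BRL: 180,000,000 × 0.13431 × 1.0057218632 = BRL 24,314,130.62.
The quoted forward undervalues THB, so borrow THB, convert to BRL at spot, deposit the BRL at 3.16%, and buy THB forward at 0.12944 to cover the loan.
Profit = 24,314,130.62 − 23,466,386.26 = BRL 847,744.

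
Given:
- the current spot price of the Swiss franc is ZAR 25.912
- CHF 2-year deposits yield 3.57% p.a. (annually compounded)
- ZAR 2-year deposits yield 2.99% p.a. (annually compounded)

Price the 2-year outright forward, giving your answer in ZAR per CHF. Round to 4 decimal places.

T = 2 years.
ZAR accumulates by (1 + 0.0299)^2 = 1.06069401.
CHF accumulates by (1 + 0.0357)^2 = 1.07267449.
CIP: F = S · (grow ZAR)/(grow CHF) = 25.912 × 1.06069401/1.07267449 = 25.622594 ZAR per CHF.

25.6226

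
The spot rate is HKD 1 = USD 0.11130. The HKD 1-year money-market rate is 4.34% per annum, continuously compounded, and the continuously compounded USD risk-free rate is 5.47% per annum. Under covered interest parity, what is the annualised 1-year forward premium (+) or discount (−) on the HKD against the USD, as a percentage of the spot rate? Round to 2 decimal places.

+1.14%

T = 1 year.
CIP forward (USD per HKD) = 0.1113 × 1.0562237/1.0443556 = 0.11256482.
Annualised premium = (F − S)/S × (1/T) = (0.11256482 − 0.1113)/0.1113 ÷ 1 = 1.14%.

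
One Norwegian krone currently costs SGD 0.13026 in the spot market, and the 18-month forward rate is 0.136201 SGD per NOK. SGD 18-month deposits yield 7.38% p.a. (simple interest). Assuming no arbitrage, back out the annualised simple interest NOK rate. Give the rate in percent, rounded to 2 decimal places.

T = 18/12 years.
CIP gives F = S · g_SGD/g_NOK, so g_SGD/g_NOK = 0.136201/0.13026 = 1.0456088.
The SGD side grows by 1 + 0.0738×18/12 = 1.110700.
Hence g_NOK = 1.062252.
r = (1.062252 − 1)/(18/12) = 0.041501 → 4.15%.

4.15%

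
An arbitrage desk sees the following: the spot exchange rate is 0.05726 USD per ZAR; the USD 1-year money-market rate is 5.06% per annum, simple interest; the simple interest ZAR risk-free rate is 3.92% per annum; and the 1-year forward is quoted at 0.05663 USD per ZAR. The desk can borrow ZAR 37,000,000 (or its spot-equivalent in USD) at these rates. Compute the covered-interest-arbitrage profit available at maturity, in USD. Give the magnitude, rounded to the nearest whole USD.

T = 1 year.
Route A — deposit ZAR, sell forward: 37,000,000 × 1.039200 × 0.05663 = USD 2,177,446.15.
Route B — convert at spot, deposit USD: 37,000,000 × 0.05726 × 1.050600 = USD 2,225,822.17.
The quoted forward undervalues ZAR, so borrow ZAR, convert to USD at spot, deposit the USD at 5.06%, and buy ZAR forward at 0.05663 to cover the loan.
Profit = 2,225,822.17 − 2,177,446.15 = USD 48,376.

USD 48,376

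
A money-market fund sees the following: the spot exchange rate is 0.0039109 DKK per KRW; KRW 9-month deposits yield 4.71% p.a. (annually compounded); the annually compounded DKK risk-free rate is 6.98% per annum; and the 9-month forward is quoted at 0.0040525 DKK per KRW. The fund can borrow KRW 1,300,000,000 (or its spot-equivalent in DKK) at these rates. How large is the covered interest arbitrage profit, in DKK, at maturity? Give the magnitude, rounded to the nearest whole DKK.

DKK 105,207

T = 9/12 years.
Route A — deposit KRW, sell forward: 1,300,000,000 × 1.035121001 × 0.0040525 = DKK 5,453,276.21.
Route B — convert at spot, deposit DKK: 1,300,000,000 × 0.0039109 × 1.051906031 = DKK 5,348,069.09.
The quoted forward overvalues KRW, so borrow DKK, buy KRW at spot, deposit the KRW at 4.71%, and sell the proceeds forward at 0.0040525.
Profit = 5,453,276.21 − 5,348,069.09 = DKK 105,207.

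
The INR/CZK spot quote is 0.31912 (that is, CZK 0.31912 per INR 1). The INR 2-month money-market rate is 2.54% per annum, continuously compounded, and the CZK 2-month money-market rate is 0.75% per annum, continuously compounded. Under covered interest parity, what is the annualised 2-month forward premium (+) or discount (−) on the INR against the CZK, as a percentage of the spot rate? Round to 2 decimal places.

-1.79%

T = 2/12 years.
No-arbitrage forward: 0.31912 × 1.0012508 / 1.0042423 = 0.31816939 CZK/INR.
(F − S)/S ÷ T = (0.31816939 − 0.31912)/0.31912/(2/12) = -0.017873 → -1.79%.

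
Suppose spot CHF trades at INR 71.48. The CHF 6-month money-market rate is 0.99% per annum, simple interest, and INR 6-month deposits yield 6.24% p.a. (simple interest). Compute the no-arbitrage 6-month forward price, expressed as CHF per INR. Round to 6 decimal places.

T = 6/12 years.
INR growth factor: 1 + 0.0624×6/12 = 1.031200.
Growth of 1 CHF over T: 1 + 0.0099×6/12 = 1.004950.
CIP: F = S · (grow INR)/(grow CHF) = 71.48 × 1.031200/1.004950 = 73.34711 INR per CHF.
Invert for CHF per INR: 1 / 73.34711 = 0.013634.

0.013634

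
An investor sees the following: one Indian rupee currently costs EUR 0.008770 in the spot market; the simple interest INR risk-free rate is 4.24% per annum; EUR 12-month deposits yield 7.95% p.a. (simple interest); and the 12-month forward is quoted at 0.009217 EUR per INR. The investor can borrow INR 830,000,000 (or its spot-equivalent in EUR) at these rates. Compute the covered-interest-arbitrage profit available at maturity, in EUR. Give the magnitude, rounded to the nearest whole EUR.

EUR 116,686

T = 1 year.
Invest the INR and cover forward: 830,000,000 × 1.042400 × 0.009217 = EUR 7,974,474.66.
Convert at spot and invest in EUR: 830,000,000 × 0.008770 × 1.079500 = EUR 7,857,788.45.
The quoted forward overvalues INR, so borrow EUR, buy INR at spot, deposit the INR at 4.24%, and sell the proceeds forward at 0.009217.
The gap between the two covered legs is EUR 116,686.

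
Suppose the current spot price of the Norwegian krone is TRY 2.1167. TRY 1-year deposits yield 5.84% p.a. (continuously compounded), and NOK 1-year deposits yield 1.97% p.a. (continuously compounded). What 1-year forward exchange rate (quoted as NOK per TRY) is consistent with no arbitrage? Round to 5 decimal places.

T = 1 year.
TRY growth factor: e^(0.0584×1) = 1.060139.
NOK growth factor: e^(0.0197×1) = 1.0198953.
Forward (TRY per NOK) = 2.1167 × 1.060139 / 1.0198953 = 2.200222.
Quoted the other way: 1/2.200222 = 0.45450 NOK per TRY.

0.45450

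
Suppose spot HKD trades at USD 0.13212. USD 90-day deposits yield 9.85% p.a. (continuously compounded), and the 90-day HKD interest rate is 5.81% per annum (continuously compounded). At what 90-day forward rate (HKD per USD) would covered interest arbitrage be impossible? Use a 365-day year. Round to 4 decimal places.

T = 90/365 years.
USD accumulates by e^(0.0985×90/365) = 1.024585.
HKD accumulates by e^(0.0581×90/365) = 1.0144291.
So F = 0.13212 × 1.024585 / 1.0144291 = 0.1334427 (USD/HKD).
Invert for HKD per USD: 1 / 0.1334427 = 7.4939.

7.4939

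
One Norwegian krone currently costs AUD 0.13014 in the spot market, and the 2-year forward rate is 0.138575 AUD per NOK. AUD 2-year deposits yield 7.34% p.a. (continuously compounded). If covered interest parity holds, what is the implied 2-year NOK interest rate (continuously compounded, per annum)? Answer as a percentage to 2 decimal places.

T = 2 years.
F/S = 0.138575/0.13014 = 1.0648148 = (growth of AUD) / (growth of NOK).
The AUD side grows by e^(0.0734×2) = 1.1581223.
That pins the NOK growth at 1.0876279.
r = ln(1.0876279)/2 = 0.042000 → 4.20%.

4.20%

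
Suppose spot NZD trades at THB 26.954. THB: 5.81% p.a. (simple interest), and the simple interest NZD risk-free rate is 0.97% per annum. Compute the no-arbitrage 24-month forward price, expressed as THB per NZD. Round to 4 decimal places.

T = 2 years.
THB growth factor: 1 + 0.0581×2 = 1.116200.
NZD growth factor: 1 + 0.0097×2 = 1.019400.
CIP: F = S · (grow THB)/(grow NZD) = 26.954 × 1.116200/1.019400 = 29.513493 THB per NZD.

29.5135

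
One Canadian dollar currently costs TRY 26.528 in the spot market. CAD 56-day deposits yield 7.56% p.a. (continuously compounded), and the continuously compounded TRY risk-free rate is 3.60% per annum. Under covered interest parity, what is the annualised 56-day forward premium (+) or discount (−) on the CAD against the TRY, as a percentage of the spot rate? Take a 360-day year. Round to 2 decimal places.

T = 56/360 years.
No-arbitrage forward: 26.528 × 1.0056157 / 1.0118294 = 26.365090 TRY/CAD.
Annualised premium = (F − S)/S × (1/T) = (26.365090 − 26.528)/26.528 ÷ (56/360) = -3.95%.

-3.95%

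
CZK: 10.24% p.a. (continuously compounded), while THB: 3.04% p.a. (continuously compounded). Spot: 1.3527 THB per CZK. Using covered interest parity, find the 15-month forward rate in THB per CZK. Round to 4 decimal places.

1.2363

T = 15/12 years.
Growth of 1 THB over T: e^(0.0304×15/12) = 1.0387312.
CZK accumulates by e^(0.1024×15/12) = 1.136553.
CIP: F = S · (grow THB)/(grow CZK) = 1.3527 × 1.0387312/1.136553 = 1.236275 THB per CZK.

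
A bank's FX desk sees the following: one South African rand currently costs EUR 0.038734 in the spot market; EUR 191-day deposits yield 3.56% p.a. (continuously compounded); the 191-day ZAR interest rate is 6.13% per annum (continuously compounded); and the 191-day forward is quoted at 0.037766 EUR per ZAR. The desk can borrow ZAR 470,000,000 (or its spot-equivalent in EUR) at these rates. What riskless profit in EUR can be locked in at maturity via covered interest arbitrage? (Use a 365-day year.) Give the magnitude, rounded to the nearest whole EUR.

EUR 218,673

T = 191/365 years.
Route A — deposit ZAR, sell forward: 470,000,000 × 1.0325975639 × 0.037766 = EUR 18,328,627.41.
Route B — convert at spot, deposit EUR: 470,000,000 × 0.038734 × 1.0188036442 = EUR 18,547,299.97.
The quoted forward undervalues ZAR, so borrow ZAR, convert to EUR at spot, deposit the EUR at 3.56%, and buy ZAR forward at 0.037766 to cover the loan.
The gap between the two covered legs is EUR 218,673.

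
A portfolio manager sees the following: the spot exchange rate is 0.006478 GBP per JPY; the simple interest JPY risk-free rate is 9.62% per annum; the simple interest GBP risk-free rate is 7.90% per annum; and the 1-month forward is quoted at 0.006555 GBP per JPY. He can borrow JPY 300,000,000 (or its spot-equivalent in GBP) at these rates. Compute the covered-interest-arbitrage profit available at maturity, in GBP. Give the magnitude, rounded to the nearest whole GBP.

T = 1/12 years.
Keep in JPY, deliver into the forward: 300,000,000·1.008016667·0.006555 = GBP 1,982,264.78.
Swap to GBP now, deposit: 300,000,000·0.006478·1.006583333 = GBP 1,956,194.05.
The quoted forward overvalues JPY, so borrow GBP, buy JPY at spot, deposit the JPY at 9.62%, and sell the proceeds forward at 0.006555.
Profit = 1,982,264.78 − 1,956,194.05 = GBP 26,071.

GBP 26,071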